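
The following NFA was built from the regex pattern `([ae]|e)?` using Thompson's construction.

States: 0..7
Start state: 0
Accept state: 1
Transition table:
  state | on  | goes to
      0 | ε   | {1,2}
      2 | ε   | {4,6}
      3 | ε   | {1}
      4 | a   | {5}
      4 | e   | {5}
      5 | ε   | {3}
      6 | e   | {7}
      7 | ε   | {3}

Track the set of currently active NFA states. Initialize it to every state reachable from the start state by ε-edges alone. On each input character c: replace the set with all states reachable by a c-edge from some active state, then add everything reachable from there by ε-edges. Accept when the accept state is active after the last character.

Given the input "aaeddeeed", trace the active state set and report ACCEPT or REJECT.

Answer: REJECT

Steps:
S₀ = ε-closure({0}) = {0,1,2,4,6}
'a' @ 1: {1,3,5}  (accept∈set)
'a' @ 2: {}  — no active states
rest 'eddeeed' ignored (set empty)
after full input: {}  (accept=1 not in)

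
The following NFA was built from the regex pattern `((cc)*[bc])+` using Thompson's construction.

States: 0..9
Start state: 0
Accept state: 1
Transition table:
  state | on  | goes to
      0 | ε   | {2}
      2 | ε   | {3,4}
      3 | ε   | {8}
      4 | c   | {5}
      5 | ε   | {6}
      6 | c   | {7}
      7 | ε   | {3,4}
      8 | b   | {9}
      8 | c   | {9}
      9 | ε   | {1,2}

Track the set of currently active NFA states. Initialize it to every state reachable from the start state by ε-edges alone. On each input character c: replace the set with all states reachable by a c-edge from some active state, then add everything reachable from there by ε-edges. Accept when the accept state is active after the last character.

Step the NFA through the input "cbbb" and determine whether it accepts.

start: ε-closure({0}) = {0,2,3,4,8}
'c' @ 1: {1,2,3,4,5,6,8,9}  ✓accept
'b' @ 2: {1,2,3,4,8,9}  ✓accept
'b' @ 3: {1,2,3,4,8,9}  ✓accept
'b' @ 4: {1,2,3,4,8,9}  ✓accept
end set {1,2,3,4,8,9} — state 1 in

Answer: ACCEPT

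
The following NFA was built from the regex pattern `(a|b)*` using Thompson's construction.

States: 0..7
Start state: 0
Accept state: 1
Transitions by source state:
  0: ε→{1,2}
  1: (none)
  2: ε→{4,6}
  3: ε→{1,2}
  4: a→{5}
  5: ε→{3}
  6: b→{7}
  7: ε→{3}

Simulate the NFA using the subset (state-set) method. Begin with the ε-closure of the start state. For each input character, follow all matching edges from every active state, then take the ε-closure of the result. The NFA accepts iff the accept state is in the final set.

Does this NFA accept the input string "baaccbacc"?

Answer: REJECT

Steps:
start: ε-closure({0}) = {0,1,2,4,6}
'b' @ 1: {1,2,3,4,6,7}  ✓accept
'a' @ 2: {1,2,3,4,5,6}  ✓accept
'a' @ 3: {1,2,3,4,5,6}  ✓accept
'c' @ 4: {}  — dead — no transitions
rest 'cbacc' ignored (set empty)
end set {} — state 1 not in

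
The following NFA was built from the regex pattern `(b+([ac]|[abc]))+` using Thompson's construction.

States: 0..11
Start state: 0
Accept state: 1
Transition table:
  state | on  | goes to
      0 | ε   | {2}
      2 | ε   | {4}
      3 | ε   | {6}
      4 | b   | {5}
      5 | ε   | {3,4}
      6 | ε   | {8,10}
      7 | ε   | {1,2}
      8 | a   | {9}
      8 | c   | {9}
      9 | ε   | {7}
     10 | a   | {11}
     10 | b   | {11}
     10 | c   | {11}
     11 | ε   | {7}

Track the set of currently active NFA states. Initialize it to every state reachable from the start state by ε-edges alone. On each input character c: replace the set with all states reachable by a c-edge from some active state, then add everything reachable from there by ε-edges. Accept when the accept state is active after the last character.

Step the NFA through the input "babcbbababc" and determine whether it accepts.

S₀ = ε-closure({0}) = {0,2,4}
'b' @ 1: {3,4,5,6,8,10}
'a' @ 2: {1,2,4,7,9,11}  [accepting]
'b' @ 3: {3,4,5,6,8,10}
'c' @ 4: {1,2,4,7,9,11}  [accepting]
'b' @ 5: {3,4,5,6,8,10}
'b' @ 6: {1,2,3,4,5,6,7,8,10,11}  [accepting]
'a' @ 7: {1,2,4,7,9,11}  [accepting]
'b' @ 8: {3,4,5,6,8,10}
'a' @ 9: {1,2,4,7,9,11}  [accepting]
'b' @ 10: {3,4,5,6,8,10}
'c' @ 11: {1,2,4,7,9,11}  [accepting]
end set {1,2,4,7,9,11} — state 1 in

Answer: ACCEPT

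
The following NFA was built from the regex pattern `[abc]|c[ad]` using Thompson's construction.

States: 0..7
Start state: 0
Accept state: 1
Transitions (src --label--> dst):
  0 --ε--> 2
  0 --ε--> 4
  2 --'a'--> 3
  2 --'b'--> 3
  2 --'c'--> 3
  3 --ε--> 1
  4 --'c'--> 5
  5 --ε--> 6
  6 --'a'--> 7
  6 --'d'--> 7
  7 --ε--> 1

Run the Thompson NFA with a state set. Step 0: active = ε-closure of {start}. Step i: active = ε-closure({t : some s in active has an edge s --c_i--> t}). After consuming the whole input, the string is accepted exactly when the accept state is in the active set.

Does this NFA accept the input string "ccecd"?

Answer: REJECT

Trace:
initial (ε-close {0}): {0,2,4}
'c' @ 1: {1,3,5,6}  ✓accept
'c' @ 2: {}  — no active states
rest 'ecd' ignored (set empty)
final: {}; accept 1 not in set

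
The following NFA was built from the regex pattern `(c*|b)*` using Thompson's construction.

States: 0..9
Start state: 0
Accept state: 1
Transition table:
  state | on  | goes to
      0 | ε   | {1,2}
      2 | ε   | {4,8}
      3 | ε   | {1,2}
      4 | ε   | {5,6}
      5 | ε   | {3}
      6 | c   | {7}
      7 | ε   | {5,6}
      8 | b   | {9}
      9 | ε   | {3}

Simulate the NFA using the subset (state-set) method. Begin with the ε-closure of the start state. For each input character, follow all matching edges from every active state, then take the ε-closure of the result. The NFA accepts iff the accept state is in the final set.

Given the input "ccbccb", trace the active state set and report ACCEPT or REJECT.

Answer: ACCEPT

Steps:
start: ε-closure({0}) = {0,1,2,3,4,5,6,8}
'c' @ 1: {1,2,3,4,5,6,7,8}  [accepting]
'c' @ 2: {1,2,3,4,5,6,7,8}  [accepting]
'b' @ 3: {1,2,3,4,5,6,8,9}  [accepting]
'c' @ 4: {1,2,3,4,5,6,7,8}  [accepting]
'c' @ 5: {1,2,3,4,5,6,7,8}  [accepting]
'b' @ 6: {1,2,3,4,5,6,8,9}  [accepting]
end set {1,2,3,4,5,6,8,9} — state 1 in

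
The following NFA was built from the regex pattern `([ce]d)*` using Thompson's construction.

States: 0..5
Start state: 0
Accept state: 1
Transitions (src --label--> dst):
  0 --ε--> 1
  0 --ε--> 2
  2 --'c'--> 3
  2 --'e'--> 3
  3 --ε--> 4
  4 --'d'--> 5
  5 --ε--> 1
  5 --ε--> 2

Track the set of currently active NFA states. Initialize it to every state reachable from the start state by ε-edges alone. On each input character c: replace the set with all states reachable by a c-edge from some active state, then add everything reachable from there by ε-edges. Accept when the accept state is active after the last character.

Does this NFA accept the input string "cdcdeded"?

initial (ε-close {0}): {0,1,2}
'c' @ 1: {3,4}
'd' @ 2: {1,2,5}  [accepting]
'c' @ 3: {3,4}
'd' @ 4: {1,2,5}  [accepting]
'e' @ 5: {3,4}
'd' @ 6: {1,2,5}  [accepting]
'e' @ 7: {3,4}
'd' @ 8: {1,2,5}  [accepting]
final: {1,2,5}; accept 1 in set

Answer: ACCEPT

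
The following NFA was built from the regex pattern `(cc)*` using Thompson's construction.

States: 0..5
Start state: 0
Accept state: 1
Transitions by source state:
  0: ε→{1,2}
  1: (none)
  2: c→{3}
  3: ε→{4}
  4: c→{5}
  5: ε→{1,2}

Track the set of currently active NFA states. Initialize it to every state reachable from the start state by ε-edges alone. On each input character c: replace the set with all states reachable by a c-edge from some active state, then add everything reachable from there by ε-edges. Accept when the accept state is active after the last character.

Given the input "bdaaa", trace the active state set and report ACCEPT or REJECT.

Answer: REJECT

Trace:
S₀ = ε-closure({0}) = {0,1,2}
'b' @ 1: {}  — dead — no transitions
rest 'daaa' ignored (set empty)
after full input: {}  (accept=1 not in)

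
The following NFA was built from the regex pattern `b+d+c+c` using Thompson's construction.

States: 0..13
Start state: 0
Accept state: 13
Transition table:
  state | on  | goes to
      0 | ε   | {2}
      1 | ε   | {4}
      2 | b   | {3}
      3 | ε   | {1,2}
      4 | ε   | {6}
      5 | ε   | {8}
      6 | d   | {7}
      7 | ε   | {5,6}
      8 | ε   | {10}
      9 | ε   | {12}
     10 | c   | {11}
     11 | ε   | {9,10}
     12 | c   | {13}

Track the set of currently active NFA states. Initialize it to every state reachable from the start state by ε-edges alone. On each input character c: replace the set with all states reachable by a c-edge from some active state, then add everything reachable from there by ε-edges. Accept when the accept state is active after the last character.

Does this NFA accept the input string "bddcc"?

S₀ = ε-closure({0}) = {0,2}
'b' @ 1: {1,2,3,4,6}
'd' @ 2: {5,6,7,8,10}
'd' @ 3: {5,6,7,8,10}
'c' @ 4: {9,10,11,12}
'c' @ 5: {9,10,11,12,13}  (accept∈set)
final: {9,10,11,12,13}; accept 13 in set

Answer: ACCEPT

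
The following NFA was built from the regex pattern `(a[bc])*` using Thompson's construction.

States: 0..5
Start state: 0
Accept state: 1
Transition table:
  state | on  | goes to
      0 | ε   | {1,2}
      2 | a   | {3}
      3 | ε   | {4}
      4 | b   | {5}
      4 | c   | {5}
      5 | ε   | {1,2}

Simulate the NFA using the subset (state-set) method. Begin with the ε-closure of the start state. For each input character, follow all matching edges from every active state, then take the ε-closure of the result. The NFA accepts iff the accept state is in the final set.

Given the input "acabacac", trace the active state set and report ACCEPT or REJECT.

Answer: ACCEPT

Derivation:
initial (ε-close {0}): {0,1,2}
'a' @ 1: {3,4}
'c' @ 2: {1,2,5}  [accepting]
'a' @ 3: {3,4}
'b' @ 4: {1,2,5}  [accepting]
'a' @ 5: {3,4}
'c' @ 6: {1,2,5}  [accepting]
'a' @ 7: {3,4}
'c' @ 8: {1,2,5}  [accepting]
final: {1,2,5}; accept 1 in set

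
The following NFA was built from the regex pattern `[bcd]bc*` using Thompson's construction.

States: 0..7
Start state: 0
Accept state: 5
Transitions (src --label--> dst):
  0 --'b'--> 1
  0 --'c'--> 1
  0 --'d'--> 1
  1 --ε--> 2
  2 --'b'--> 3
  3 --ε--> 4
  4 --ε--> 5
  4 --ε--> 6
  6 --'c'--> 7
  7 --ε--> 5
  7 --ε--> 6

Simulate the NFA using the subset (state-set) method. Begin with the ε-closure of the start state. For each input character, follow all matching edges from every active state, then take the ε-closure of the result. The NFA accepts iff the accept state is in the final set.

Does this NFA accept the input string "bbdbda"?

Answer: REJECT

Steps:
S₀ = ε-closure({0}) = {0}
'b' @ 1: {1,2}
'b' @ 2: {3,4,5,6}  ✓accept
'd' @ 3: {}  — no active states
rest 'bda' ignored (set empty)
end set {} — state 5 not in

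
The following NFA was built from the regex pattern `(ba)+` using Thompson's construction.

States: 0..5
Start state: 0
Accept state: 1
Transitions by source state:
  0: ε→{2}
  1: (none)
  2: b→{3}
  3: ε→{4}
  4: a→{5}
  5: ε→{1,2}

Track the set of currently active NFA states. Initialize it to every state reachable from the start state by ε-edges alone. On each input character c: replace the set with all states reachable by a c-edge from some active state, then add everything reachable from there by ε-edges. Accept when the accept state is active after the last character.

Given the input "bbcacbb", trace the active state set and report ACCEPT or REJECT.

Answer: REJECT

Steps:
initial (ε-close {0}): {0,2}
'b' @ 1: {3,4}
'b' @ 2: {}  — no active states
rest 'cacbb' ignored (set empty)
end set {} — state 1 not in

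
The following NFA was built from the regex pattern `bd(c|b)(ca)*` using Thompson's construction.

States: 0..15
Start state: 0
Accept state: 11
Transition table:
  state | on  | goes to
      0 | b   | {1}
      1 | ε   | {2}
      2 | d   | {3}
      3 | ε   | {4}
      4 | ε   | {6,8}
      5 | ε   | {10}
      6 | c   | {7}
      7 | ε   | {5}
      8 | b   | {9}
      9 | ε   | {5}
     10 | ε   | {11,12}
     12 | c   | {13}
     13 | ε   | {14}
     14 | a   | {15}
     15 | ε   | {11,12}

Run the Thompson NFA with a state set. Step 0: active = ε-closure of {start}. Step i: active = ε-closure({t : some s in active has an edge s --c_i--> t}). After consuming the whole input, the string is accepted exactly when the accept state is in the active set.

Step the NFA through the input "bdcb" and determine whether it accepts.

S₀ = ε-closure({0}) = {0}
'b' @ 1: {1,2}
'd' @ 2: {3,4,6,8}
'c' @ 3: {5,7,10,11,12}  ✓accept
'b' @ 4: {}  — dead — no transitions
after full input: {}  (accept=11 not in)

Answer: REJECT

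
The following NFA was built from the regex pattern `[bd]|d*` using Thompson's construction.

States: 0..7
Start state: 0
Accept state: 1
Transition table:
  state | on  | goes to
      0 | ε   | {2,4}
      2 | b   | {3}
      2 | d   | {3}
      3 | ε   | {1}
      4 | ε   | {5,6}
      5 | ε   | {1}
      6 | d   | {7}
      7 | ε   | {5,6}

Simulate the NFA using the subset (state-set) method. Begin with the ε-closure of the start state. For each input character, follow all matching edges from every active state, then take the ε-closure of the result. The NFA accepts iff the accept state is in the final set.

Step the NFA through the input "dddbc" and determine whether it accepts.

start: ε-closure({0}) = {0,1,2,4,5,6}
'd' @ 1: {1,3,5,6,7}  ✓accept
'd' @ 2: {1,5,6,7}  ✓accept
'd' @ 3: {1,5,6,7}  ✓accept
'b' @ 4: {}  — dead — no transitions
rest 'c' ignored (set empty)
after full input: {}  (accept=1 not in)

Answer: REJECT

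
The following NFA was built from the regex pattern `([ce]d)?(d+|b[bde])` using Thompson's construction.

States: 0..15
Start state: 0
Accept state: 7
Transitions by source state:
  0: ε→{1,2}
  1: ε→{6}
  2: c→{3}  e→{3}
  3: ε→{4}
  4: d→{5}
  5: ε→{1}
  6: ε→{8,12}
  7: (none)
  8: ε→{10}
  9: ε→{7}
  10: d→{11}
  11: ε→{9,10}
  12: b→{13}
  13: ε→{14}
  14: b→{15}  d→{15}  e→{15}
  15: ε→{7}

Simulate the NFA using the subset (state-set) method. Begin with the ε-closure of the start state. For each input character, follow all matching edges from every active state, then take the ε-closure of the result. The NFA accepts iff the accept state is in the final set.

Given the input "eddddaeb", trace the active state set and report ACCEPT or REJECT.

initial (ε-close {0}): {0,1,2,6,8,10,12}
'e' @ 1: {3,4}
'd' @ 2: {1,5,6,8,10,12}
'd' @ 3: {7,9,10,11}  [accepting]
'd' @ 4: {7,9,10,11}  [accepting]
'd' @ 5: {7,9,10,11}  [accepting]
'a' @ 6: {}  — state set empty
rest 'eb' ignored (set empty)
after full input: {}  (accept=7 not in)

Answer: REJECT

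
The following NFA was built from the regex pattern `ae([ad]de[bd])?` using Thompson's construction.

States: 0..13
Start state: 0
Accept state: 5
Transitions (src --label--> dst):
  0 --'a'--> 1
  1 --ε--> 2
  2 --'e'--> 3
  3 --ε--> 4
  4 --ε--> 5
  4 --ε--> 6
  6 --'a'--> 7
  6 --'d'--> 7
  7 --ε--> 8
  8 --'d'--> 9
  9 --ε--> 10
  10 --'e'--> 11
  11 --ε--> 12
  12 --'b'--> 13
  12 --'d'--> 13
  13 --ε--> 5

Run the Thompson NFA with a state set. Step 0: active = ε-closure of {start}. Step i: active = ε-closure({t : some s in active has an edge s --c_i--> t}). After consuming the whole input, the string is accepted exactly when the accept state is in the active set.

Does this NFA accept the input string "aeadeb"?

Answer: ACCEPT

Derivation:
initial (ε-close {0}): {0}
'a' @ 1: {1,2}
'e' @ 2: {3,4,5,6}  (accept∈set)
'a' @ 3: {7,8}
'd' @ 4: {9,10}
'e' @ 5: {11,12}
'b' @ 6: {5,13}  (accept∈set)
end set {5,13} — state 5 in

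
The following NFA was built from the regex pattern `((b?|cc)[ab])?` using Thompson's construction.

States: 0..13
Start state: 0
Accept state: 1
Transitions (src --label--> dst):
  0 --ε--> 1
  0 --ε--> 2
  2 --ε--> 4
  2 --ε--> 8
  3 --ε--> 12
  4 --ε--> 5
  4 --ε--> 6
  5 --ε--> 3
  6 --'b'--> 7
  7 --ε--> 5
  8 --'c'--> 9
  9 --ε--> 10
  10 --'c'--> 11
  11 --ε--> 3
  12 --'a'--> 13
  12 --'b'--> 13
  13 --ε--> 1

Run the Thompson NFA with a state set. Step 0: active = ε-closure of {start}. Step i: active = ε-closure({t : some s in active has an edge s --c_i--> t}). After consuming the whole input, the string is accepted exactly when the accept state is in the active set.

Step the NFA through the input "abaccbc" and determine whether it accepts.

Answer: REJECT

Steps:
S₀ = ε-closure({0}) = {0,1,2,3,4,5,6,8,12}
'a' @ 1: {1,13}  ✓accept
'b' @ 2: {}  — dead — no transitions
rest 'accbc' ignored (set empty)
after full input: {}  (accept=1 not in)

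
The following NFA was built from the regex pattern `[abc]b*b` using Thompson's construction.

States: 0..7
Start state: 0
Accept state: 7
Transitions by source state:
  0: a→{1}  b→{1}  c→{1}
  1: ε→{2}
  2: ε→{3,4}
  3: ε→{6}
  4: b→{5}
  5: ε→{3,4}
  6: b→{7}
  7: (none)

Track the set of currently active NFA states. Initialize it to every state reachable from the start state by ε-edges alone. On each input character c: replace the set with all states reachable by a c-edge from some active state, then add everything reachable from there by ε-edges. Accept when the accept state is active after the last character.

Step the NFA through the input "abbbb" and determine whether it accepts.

start: ε-closure({0}) = {0}
'a' @ 1: {1,2,3,4,6}
'b' @ 2: {3,4,5,6,7}  (accept∈set)
'b' @ 3: {3,4,5,6,7}  (accept∈set)
'b' @ 4: {3,4,5,6,7}  (accept∈set)
'b' @ 5: {3,4,5,6,7}  (accept∈set)
after full input: {3,4,5,6,7}  (accept=7 in)

Answer: ACCEPT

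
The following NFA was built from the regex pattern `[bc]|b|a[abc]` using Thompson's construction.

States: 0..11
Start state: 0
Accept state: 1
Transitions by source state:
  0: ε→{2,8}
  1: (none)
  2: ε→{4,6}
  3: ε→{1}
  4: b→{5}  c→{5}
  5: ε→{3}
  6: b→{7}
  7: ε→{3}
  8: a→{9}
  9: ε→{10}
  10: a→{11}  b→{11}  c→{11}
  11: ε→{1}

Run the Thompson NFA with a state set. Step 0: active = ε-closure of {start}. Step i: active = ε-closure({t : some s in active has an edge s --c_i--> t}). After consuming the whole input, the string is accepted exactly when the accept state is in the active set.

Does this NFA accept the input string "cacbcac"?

S₀ = ε-closure({0}) = {0,2,4,6,8}
'c' @ 1: {1,3,5}  [accepting]
'a' @ 2: {}  — dead — no transitions
rest 'cbcac' ignored (set empty)
end set {} — state 1 not in

Answer: REJECT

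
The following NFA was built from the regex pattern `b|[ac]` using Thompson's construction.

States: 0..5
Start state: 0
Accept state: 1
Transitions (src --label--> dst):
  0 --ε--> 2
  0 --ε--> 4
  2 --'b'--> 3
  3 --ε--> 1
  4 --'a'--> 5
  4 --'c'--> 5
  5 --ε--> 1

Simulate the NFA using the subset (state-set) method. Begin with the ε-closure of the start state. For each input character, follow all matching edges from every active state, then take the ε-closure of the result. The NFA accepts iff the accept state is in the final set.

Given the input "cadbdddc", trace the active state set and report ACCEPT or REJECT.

Answer: REJECT

Derivation:
initial (ε-close {0}): {0,2,4}
'c' @ 1: {1,5}  ✓accept
'a' @ 2: {}  — dead — no transitions
rest 'dbdddc' ignored (set empty)
final: {}; accept 1 not in set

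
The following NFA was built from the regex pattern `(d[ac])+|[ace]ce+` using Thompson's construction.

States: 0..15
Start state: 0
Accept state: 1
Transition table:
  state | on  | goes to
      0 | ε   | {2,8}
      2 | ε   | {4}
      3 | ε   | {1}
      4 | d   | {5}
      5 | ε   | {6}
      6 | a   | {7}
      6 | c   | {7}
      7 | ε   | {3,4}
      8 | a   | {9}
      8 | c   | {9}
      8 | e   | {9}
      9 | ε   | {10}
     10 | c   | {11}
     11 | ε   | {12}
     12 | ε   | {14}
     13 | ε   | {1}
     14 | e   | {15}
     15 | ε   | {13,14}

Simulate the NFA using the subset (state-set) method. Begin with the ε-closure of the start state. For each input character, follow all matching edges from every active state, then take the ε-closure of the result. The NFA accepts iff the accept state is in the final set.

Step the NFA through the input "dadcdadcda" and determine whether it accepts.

Answer: ACCEPT

Derivation:
start: ε-closure({0}) = {0,2,4,8}
'd' @ 1: {5,6}
'a' @ 2: {1,3,4,7}  [accepting]
'd' @ 3: {5,6}
'c' @ 4: {1,3,4,7}  [accepting]
'd' @ 5: {5,6}
'a' @ 6: {1,3,4,7}  [accepting]
'd' @ 7: {5,6}
'c' @ 8: {1,3,4,7}  [accepting]
'd' @ 9: {5,6}
'a' @ 10: {1,3,4,7}  [accepting]
final: {1,3,4,7}; accept 1 in set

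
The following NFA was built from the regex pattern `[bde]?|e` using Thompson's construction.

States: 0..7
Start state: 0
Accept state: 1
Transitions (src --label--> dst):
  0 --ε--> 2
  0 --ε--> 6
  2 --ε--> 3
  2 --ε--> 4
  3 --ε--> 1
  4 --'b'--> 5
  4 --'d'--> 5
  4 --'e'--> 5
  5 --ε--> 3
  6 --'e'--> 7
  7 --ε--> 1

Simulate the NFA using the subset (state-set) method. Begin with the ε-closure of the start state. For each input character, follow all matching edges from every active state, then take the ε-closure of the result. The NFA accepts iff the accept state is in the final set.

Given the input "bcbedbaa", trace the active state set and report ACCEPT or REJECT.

S₀ = ε-closure({0}) = {0,1,2,3,4,6}
'b' @ 1: {1,3,5}  ✓accept
'c' @ 2: {}  — state set empty
rest 'bedbaa' ignored (set empty)
final: {}; accept 1 not in set

Answer: REJECT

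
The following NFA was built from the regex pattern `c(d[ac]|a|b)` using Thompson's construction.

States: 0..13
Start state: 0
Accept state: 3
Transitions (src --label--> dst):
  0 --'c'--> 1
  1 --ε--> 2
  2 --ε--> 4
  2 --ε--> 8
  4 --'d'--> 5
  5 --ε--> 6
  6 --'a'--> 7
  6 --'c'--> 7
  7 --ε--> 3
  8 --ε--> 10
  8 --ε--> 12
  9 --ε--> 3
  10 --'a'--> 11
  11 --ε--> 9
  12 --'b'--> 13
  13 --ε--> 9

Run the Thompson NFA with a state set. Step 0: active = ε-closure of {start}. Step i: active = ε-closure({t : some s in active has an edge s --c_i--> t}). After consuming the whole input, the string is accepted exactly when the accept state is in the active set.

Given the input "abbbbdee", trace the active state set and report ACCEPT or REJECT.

Answer: REJECT

Derivation:
start: ε-closure({0}) = {0}
'a' @ 1: {}  — state set empty
rest 'bbbbdee' ignored (set empty)
final: {}; accept 3 not in set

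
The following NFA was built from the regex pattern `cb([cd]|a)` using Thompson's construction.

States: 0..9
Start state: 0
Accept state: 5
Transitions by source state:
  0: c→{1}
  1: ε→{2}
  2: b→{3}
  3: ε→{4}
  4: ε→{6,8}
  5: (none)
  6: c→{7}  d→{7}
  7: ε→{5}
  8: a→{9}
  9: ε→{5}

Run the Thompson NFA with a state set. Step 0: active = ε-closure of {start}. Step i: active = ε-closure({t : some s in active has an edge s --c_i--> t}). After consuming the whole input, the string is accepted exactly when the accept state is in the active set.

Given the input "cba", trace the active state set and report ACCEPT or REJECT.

start: ε-closure({0}) = {0}
'c' @ 1: {1,2}
'b' @ 2: {3,4,6,8}
'a' @ 3: {5,9}  (accept∈set)
end set {5,9} — state 5 in

Answer: ACCEPT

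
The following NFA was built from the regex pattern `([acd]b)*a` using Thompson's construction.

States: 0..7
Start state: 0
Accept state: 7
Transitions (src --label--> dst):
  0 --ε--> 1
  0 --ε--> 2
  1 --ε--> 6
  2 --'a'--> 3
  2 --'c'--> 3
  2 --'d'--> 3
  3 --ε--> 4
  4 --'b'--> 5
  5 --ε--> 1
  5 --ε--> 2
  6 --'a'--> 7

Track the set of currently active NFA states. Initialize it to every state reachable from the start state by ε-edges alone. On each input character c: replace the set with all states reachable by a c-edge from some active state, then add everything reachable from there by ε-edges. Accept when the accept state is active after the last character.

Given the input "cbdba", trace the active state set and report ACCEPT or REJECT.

Answer: ACCEPT

Steps:
S₀ = ε-closure({0}) = {0,1,2,6}
'c' @ 1: {3,4}
'b' @ 2: {1,2,5,6}
'd' @ 3: {3,4}
'b' @ 4: {1,2,5,6}
'a' @ 5: {3,4,7}  [accepting]
after full input: {3,4,7}  (accept=7 in)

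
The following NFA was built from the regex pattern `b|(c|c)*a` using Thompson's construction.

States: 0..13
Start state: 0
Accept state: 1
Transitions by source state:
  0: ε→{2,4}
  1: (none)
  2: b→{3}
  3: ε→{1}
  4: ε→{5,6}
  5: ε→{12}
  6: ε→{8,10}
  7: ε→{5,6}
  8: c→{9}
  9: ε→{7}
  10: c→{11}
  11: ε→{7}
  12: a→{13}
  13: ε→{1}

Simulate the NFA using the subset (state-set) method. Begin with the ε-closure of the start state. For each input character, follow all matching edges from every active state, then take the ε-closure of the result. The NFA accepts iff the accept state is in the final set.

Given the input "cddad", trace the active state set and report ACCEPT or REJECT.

Answer: REJECT

Derivation:
S₀ = ε-closure({0}) = {0,2,4,5,6,8,10,12}
'c' @ 1: {5,6,7,8,9,10,11,12}
'd' @ 2: {}  — dead — no transitions
rest 'dad' ignored (set empty)
end set {} — state 1 not in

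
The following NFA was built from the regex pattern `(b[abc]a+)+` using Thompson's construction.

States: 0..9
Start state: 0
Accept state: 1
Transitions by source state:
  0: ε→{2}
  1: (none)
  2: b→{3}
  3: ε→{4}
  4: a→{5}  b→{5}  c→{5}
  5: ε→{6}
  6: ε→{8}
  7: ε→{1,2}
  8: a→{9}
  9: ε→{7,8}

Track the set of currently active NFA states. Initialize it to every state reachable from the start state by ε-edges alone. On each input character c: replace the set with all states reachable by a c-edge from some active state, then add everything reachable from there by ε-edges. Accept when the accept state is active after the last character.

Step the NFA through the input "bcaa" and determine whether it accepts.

Answer: ACCEPT

Steps:
initial (ε-close {0}): {0,2}
'b' @ 1: {3,4}
'c' @ 2: {5,6,8}
'a' @ 3: {1,2,7,8,9}  [accepting]
'a' @ 4: {1,2,7,8,9}  [accepting]
final: {1,2,7,8,9}; accept 1 in set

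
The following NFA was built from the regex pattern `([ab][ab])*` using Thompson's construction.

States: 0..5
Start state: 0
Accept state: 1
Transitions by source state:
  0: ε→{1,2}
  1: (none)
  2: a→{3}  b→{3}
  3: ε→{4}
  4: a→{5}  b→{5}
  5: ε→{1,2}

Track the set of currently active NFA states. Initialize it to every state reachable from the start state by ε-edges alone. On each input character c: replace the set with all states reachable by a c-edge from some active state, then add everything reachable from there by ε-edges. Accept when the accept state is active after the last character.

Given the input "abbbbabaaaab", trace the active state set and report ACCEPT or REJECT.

Answer: ACCEPT

Derivation:
initial (ε-close {0}): {0,1,2}
'a' @ 1: {3,4}
'b' @ 2: {1,2,5}  [accepting]
'b' @ 3: {3,4}
'b' @ 4: {1,2,5}  [accepting]
'b' @ 5: {3,4}
'a' @ 6: {1,2,5}  [accepting]
'b' @ 7: {3,4}
'a' @ 8: {1,2,5}  [accepting]
'a' @ 9: {3,4}
'a' @ 10: {1,2,5}  [accepting]
'a' @ 11: {3,4}
'b' @ 12: {1,2,5}  [accepting]
end set {1,2,5} — state 1 in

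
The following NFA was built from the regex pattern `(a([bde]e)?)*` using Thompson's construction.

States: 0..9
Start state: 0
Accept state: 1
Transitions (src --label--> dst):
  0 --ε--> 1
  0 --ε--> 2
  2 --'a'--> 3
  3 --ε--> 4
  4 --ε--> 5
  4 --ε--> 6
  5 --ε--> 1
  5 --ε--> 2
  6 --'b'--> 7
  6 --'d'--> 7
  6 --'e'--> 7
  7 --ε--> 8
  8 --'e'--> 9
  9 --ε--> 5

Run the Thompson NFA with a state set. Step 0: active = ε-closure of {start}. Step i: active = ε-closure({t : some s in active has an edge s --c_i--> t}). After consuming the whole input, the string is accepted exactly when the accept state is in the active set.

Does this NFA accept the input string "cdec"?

Answer: REJECT

Steps:
start: ε-closure({0}) = {0,1,2}
'c' @ 1: {}  — dead — no transitions
rest 'dec' ignored (set empty)
final: {}; accept 1 not in set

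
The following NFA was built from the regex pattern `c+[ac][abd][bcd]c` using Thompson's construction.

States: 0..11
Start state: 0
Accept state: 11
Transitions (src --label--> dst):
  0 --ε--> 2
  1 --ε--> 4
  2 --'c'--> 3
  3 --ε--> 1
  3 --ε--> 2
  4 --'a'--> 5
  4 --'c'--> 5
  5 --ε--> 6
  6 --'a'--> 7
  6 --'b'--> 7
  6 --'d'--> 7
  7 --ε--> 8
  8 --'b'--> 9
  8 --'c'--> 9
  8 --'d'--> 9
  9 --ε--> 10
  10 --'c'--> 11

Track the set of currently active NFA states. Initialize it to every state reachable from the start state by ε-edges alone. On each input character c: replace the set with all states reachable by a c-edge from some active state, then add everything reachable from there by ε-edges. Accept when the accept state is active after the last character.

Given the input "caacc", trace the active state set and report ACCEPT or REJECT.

Answer: ACCEPT

Derivation:
start: ε-closure({0}) = {0,2}
'c' @ 1: {1,2,3,4}
'a' @ 2: {5,6}
'a' @ 3: {7,8}
'c' @ 4: {9,10}
'c' @ 5: {11}  [accepting]
end set {11} — state 11 in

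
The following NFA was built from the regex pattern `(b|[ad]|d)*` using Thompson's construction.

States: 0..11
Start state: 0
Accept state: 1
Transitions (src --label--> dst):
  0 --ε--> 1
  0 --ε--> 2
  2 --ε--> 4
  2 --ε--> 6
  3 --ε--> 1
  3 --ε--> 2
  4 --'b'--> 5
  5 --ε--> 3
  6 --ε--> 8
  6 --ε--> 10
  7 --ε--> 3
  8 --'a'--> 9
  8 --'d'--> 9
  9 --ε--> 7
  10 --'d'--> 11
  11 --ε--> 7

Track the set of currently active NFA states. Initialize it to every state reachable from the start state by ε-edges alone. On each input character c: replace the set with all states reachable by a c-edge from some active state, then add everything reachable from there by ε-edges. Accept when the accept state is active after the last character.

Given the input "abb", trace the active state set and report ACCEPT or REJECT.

Answer: ACCEPT

Steps:
initial (ε-close {0}): {0,1,2,4,6,8,10}
'a' @ 1: {1,2,3,4,6,7,8,9,10}  (accept∈set)
'b' @ 2: {1,2,3,4,5,6,8,10}  (accept∈set)
'b' @ 3: {1,2,3,4,5,6,8,10}  (accept∈set)
end set {1,2,3,4,5,6,8,10} — state 1 in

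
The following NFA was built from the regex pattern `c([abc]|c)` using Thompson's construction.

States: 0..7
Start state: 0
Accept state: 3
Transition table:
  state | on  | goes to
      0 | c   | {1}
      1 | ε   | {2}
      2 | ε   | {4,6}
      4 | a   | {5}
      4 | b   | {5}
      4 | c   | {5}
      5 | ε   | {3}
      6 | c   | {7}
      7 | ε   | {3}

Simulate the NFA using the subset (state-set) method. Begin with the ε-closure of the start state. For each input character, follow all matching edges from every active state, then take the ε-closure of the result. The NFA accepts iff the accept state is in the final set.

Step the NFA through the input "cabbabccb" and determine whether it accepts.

start: ε-closure({0}) = {0}
'c' @ 1: {1,2,4,6}
'a' @ 2: {3,5}  [accepting]
'b' @ 3: {}  — state set empty
rest 'babccb' ignored (set empty)
after full input: {}  (accept=3 not in)

Answer: REJECT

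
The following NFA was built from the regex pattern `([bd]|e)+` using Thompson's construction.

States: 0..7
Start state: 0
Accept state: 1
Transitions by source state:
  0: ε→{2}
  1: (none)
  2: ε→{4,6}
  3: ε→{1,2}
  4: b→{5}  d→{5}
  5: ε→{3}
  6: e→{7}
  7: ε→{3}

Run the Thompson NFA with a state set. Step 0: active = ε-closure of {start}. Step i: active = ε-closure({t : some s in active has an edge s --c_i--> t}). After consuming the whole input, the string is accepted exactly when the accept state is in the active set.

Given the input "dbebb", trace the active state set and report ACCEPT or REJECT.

Answer: ACCEPT

Steps:
S₀ = ε-closure({0}) = {0,2,4,6}
'd' @ 1: {1,2,3,4,5,6}  (accept∈set)
'b' @ 2: {1,2,3,4,5,6}  (accept∈set)
'e' @ 3: {1,2,3,4,6,7}  (accept∈set)
'b' @ 4: {1,2,3,4,5,6}  (accept∈set)
'b' @ 5: {1,2,3,4,5,6}  (accept∈set)
after full input: {1,2,3,4,5,6}  (accept=1 in)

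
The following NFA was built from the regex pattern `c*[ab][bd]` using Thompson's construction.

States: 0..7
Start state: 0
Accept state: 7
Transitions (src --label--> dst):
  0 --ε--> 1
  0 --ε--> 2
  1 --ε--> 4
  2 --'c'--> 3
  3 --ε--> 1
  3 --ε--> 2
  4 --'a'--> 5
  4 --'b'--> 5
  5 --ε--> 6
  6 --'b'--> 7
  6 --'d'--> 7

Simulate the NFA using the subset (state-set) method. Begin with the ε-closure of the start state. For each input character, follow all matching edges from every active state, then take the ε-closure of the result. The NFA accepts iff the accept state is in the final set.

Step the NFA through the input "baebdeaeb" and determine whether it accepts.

Answer: REJECT

Derivation:
start: ε-closure({0}) = {0,1,2,4}
'b' @ 1: {5,6}
'a' @ 2: {}  — state set empty
rest 'ebdeaeb' ignored (set empty)
end set {} — state 7 not in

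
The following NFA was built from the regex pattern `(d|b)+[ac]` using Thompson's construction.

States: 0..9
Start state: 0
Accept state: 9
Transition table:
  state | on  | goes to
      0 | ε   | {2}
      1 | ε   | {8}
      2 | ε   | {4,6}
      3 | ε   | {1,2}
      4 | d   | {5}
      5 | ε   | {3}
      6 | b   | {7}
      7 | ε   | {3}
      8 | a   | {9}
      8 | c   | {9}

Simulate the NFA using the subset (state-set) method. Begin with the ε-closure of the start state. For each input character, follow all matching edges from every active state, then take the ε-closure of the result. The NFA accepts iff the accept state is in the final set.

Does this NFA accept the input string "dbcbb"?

start: ε-closure({0}) = {0,2,4,6}
'd' @ 1: {1,2,3,4,5,6,8}
'b' @ 2: {1,2,3,4,6,7,8}
'c' @ 3: {9}  ✓accept
'b' @ 4: {}  — state set empty
rest 'b' ignored (set empty)
end set {} — state 9 not in

Answer: REJECT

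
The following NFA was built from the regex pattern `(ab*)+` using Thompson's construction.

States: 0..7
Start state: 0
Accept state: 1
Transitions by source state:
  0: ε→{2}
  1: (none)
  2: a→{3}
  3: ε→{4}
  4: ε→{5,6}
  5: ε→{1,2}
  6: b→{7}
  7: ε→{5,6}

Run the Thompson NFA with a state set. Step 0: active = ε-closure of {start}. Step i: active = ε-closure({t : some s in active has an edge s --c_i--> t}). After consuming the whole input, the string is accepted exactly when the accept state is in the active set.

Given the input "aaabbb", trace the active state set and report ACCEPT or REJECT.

start: ε-closure({0}) = {0,2}
'a' @ 1: {1,2,3,4,5,6}  ✓accept
'a' @ 2: {1,2,3,4,5,6}  ✓accept
'a' @ 3: {1,2,3,4,5,6}  ✓accept
'b' @ 4: {1,2,5,6,7}  ✓accept
'b' @ 5: {1,2,5,6,7}  ✓accept
'b' @ 6: {1,2,5,6,7}  ✓accept
final: {1,2,5,6,7}; accept 1 in set

Answer: ACCEPT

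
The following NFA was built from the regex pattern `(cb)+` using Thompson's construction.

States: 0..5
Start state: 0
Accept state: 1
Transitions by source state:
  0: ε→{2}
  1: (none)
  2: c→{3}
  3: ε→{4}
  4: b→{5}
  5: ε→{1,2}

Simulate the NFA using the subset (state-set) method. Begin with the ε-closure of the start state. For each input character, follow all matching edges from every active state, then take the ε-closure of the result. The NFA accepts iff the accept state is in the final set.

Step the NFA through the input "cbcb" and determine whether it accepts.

initial (ε-close {0}): {0,2}
'c' @ 1: {3,4}
'b' @ 2: {1,2,5}  (accept∈set)
'c' @ 3: {3,4}
'b' @ 4: {1,2,5}  (accept∈set)
end set {1,2,5} — state 1 in

Answer: ACCEPT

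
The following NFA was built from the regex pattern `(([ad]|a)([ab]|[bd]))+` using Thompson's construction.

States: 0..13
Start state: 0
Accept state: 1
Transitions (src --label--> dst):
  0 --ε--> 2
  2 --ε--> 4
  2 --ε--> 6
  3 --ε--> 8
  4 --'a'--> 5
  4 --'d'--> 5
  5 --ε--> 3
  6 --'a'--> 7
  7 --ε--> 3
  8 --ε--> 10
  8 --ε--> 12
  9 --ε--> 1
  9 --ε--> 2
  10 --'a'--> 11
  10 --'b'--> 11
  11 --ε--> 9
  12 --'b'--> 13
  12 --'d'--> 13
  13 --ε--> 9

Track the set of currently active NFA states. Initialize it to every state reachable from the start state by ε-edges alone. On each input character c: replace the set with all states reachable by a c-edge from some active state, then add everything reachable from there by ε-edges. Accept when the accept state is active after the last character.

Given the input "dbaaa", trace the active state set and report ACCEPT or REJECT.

initial (ε-close {0}): {0,2,4,6}
'd' @ 1: {3,5,8,10,12}
'b' @ 2: {1,2,4,6,9,11,13}  [accepting]
'a' @ 3: {3,5,7,8,10,12}
'a' @ 4: {1,2,4,6,9,11}  [accepting]
'a' @ 5: {3,5,7,8,10,12}
end set {3,5,7,8,10,12} — state 1 not in

Answer: REJECT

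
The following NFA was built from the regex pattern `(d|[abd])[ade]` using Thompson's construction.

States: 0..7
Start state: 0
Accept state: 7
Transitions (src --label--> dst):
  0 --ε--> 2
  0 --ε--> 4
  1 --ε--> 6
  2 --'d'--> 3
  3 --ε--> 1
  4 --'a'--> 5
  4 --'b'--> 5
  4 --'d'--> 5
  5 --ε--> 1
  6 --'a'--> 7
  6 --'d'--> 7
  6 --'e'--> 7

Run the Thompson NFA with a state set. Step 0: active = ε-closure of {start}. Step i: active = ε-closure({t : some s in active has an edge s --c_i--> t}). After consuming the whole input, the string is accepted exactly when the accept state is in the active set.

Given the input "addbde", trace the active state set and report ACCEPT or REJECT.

start: ε-closure({0}) = {0,2,4}
'a' @ 1: {1,5,6}
'd' @ 2: {7}  [accepting]
'd' @ 3: {}  — dead — no transitions
rest 'bde' ignored (set empty)
after full input: {}  (accept=7 not in)

Answer: REJECT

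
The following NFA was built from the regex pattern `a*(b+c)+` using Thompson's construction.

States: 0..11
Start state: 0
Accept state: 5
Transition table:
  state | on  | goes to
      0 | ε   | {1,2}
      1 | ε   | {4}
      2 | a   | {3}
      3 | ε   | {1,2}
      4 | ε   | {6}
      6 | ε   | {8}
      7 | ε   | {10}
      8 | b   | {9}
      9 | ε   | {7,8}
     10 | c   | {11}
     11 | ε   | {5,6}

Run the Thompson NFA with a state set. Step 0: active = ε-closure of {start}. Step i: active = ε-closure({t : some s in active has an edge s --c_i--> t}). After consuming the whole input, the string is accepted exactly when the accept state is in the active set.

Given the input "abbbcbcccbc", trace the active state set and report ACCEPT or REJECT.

S₀ = ε-closure({0}) = {0,1,2,4,6,8}
'a' @ 1: {1,2,3,4,6,8}
'b' @ 2: {7,8,9,10}
'b' @ 3: {7,8,9,10}
'b' @ 4: {7,8,9,10}
'c' @ 5: {5,6,8,11}  (accept∈set)
'b' @ 6: {7,8,9,10}
'c' @ 7: {5,6,8,11}  (accept∈set)
'c' @ 8: {}  — state set empty
rest 'cbc' ignored (set empty)
final: {}; accept 5 not in set

Answer: REJECT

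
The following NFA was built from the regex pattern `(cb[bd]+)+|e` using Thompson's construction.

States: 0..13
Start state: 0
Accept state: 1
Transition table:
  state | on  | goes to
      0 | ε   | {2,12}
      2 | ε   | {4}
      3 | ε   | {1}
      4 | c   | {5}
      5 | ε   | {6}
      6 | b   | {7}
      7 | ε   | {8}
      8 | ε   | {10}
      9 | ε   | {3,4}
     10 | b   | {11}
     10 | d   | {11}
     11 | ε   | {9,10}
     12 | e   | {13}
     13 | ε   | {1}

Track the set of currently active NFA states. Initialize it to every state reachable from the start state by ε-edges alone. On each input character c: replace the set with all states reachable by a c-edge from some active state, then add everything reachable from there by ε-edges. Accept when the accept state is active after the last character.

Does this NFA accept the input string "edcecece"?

initial (ε-close {0}): {0,2,4,12}
'e' @ 1: {1,13}  [accepting]
'd' @ 2: {}  — state set empty
rest 'cecece' ignored (set empty)
end set {} — state 1 not in

Answer: REJECT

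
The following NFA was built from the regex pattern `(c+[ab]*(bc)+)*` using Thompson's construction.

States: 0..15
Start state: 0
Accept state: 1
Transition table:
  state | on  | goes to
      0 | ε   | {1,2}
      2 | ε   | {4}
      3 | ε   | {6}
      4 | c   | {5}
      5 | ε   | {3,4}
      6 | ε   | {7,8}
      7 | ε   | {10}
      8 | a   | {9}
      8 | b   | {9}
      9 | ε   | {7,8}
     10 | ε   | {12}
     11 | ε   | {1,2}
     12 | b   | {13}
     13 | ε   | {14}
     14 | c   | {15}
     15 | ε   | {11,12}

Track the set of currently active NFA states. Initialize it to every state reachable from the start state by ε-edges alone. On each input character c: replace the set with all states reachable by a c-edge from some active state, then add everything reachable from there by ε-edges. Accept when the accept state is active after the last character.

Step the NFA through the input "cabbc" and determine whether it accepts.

S₀ = ε-closure({0}) = {0,1,2,4}
'c' @ 1: {3,4,5,6,7,8,10,12}
'a' @ 2: {7,8,9,10,12}
'b' @ 3: {7,8,9,10,12,13,14}
'b' @ 4: {7,8,9,10,12,13,14}
'c' @ 5: {1,2,4,11,12,15}  [accepting]
final: {1,2,4,11,12,15}; accept 1 in set

Answer: ACCEPT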